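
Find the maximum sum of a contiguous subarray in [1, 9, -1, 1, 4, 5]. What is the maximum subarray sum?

Using Kadane's algorithm on [1, 9, -1, 1, 4, 5]:

Scanning through the array:
Position 1 (value 9): max_ending_here = 10, max_so_far = 10
Position 2 (value -1): max_ending_here = 9, max_so_far = 10
Position 3 (value 1): max_ending_here = 10, max_so_far = 10
Position 4 (value 4): max_ending_here = 14, max_so_far = 14
Position 5 (value 5): max_ending_here = 19, max_so_far = 19

Maximum subarray: [1, 9, -1, 1, 4, 5]
Maximum sum: 19

The maximum subarray is [1, 9, -1, 1, 4, 5] with sum 19. This subarray runs from index 0 to index 5.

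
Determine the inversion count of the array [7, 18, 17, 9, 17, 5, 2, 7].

Finding inversions in [7, 18, 17, 9, 17, 5, 2, 7]:

(0, 5): arr[0]=7 > arr[5]=5
(0, 6): arr[0]=7 > arr[6]=2
(1, 2): arr[1]=18 > arr[2]=17
(1, 3): arr[1]=18 > arr[3]=9
(1, 4): arr[1]=18 > arr[4]=17
(1, 5): arr[1]=18 > arr[5]=5
(1, 6): arr[1]=18 > arr[6]=2
(1, 7): arr[1]=18 > arr[7]=7
(2, 3): arr[2]=17 > arr[3]=9
(2, 5): arr[2]=17 > arr[5]=5
(2, 6): arr[2]=17 > arr[6]=2
(2, 7): arr[2]=17 > arr[7]=7
(3, 5): arr[3]=9 > arr[5]=5
(3, 6): arr[3]=9 > arr[6]=2
(3, 7): arr[3]=9 > arr[7]=7
(4, 5): arr[4]=17 > arr[5]=5
(4, 6): arr[4]=17 > arr[6]=2
(4, 7): arr[4]=17 > arr[7]=7
(5, 6): arr[5]=5 > arr[6]=2

Total inversions: 19

The array has 19 inversion(s): (0,5), (0,6), (1,2), (1,3), (1,4), (1,5), (1,6), (1,7), (2,3), (2,5), (2,6), (2,7), (3,5), (3,6), (3,7), (4,5), (4,6), (4,7), (5,6). Each pair (i,j) satisfies i < j and arr[i] > arr[j].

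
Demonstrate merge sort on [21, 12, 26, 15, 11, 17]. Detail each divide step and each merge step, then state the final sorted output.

Merge sort trace:

Split: [21, 12, 26, 15, 11, 17] -> [21, 12, 26] and [15, 11, 17]
  Split: [21, 12, 26] -> [21] and [12, 26]
    Split: [12, 26] -> [12] and [26]
    Merge: [12] + [26] -> [12, 26]
  Merge: [21] + [12, 26] -> [12, 21, 26]
  Split: [15, 11, 17] -> [15] and [11, 17]
    Split: [11, 17] -> [11] and [17]
    Merge: [11] + [17] -> [11, 17]
  Merge: [15] + [11, 17] -> [11, 15, 17]
Merge: [12, 21, 26] + [11, 15, 17] -> [11, 12, 15, 17, 21, 26]

Final sorted array: [11, 12, 15, 17, 21, 26]

The merge sort proceeds by recursively splitting the array and merging sorted halves.
After all merges, the sorted array is [11, 12, 15, 17, 21, 26].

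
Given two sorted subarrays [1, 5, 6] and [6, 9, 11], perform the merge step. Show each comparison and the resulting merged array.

Merging process:

Compare 1 vs 6: take 1 from left. Merged: [1]
Compare 5 vs 6: take 5 from left. Merged: [1, 5]
Compare 6 vs 6: take 6 from left. Merged: [1, 5, 6]
Append remaining from right: [6, 9, 11]. Merged: [1, 5, 6, 6, 9, 11]

Final merged array: [1, 5, 6, 6, 9, 11]
Total comparisons: 3

The merged array is [1, 5, 6, 6, 9, 11], requiring 3 comparisons. The merge step runs in O(n) time where n is the total number of elements.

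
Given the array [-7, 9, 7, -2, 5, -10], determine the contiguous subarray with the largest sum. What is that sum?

Using Kadane's algorithm on [-7, 9, 7, -2, 5, -10]:

Scanning through the array:
Position 1 (value 9): max_ending_here = 9, max_so_far = 9
Position 2 (value 7): max_ending_here = 16, max_so_far = 16
Position 3 (value -2): max_ending_here = 14, max_so_far = 16
Position 4 (value 5): max_ending_here = 19, max_so_far = 19
Position 5 (value -10): max_ending_here = 9, max_so_far = 19

Maximum subarray: [9, 7, -2, 5]
Maximum sum: 19

The maximum subarray is [9, 7, -2, 5] with sum 19. This subarray runs from index 1 to index 4.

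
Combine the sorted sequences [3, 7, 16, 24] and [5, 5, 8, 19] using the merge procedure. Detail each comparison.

Merging process:

Compare 3 vs 5: take 3 from left. Merged: [3]
Compare 7 vs 5: take 5 from right. Merged: [3, 5]
Compare 7 vs 5: take 5 from right. Merged: [3, 5, 5]
Compare 7 vs 8: take 7 from left. Merged: [3, 5, 5, 7]
Compare 16 vs 8: take 8 from right. Merged: [3, 5, 5, 7, 8]
Compare 16 vs 19: take 16 from left. Merged: [3, 5, 5, 7, 8, 16]
Compare 24 vs 19: take 19 from right. Merged: [3, 5, 5, 7, 8, 16, 19]
Append remaining from left: [24]. Merged: [3, 5, 5, 7, 8, 16, 19, 24]

Final merged array: [3, 5, 5, 7, 8, 16, 19, 24]
Total comparisons: 7

The merged array is [3, 5, 5, 7, 8, 16, 19, 24], requiring 7 comparisons. The merge step runs in O(n) time where n is the total number of elements.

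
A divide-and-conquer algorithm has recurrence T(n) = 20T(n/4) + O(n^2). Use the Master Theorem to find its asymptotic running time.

Master Theorem for T(n) = 20T(n/4) + O(n^2):

a = 20, b = 4, c = 2
log_b(a) = log_4(20) = 2.1610

Case 1: c = 2 < log_4(20) = 2.1610
T(n) = O(n^(log_4 20))

For T(n) = 20T(n/4) + O(n^2): log_4(20) = 2.1610. This is Case 1 of the Master Theorem (c < log_b(a), work dominated by leaves), giving O(n^(log_4 20)).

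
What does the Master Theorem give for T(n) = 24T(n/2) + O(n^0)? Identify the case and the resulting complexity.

Master Theorem for T(n) = 24T(n/2) + O(n^0):

a = 24, b = 2, c = 0
log_b(a) = log_2(24) = 4.5850

Case 1: c = 0 < log_2(24) = 4.5850
T(n) = O(n^(log_2 24))

For T(n) = 24T(n/2) + O(n^0): log_2(24) = 4.5850. This is Case 1 of the Master Theorem (c < log_b(a), work dominated by leaves), giving O(n^(log_2 24)).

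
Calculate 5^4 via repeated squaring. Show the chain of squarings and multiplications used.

Computing 5^4 by squaring (build up from 5^1; each line after the first costs one multiplication):

5^1 = 5
5^2 = (5^1)^2 = 5^2 = 25
5^4 = (5^2)^2 = 25^2 = 625

Result: 625
Multiplications needed: 2 (2 lines after 5^1)

5^4 = 625. Using exponentiation by squaring, this requires 2 multiplications. The key idea: if the exponent is even, square the half-power; if odd, multiply by the base once.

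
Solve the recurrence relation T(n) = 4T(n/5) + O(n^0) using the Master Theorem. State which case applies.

Master Theorem for T(n) = 4T(n/5) + O(n^0):

a = 4, b = 5, c = 0
log_b(a) = log_5(4) = 0.8614

Case 1: c = 0 < log_5(4) = 0.8614
T(n) = O(n^(log_5 4))

For T(n) = 4T(n/5) + O(n^0): log_5(4) = 0.8614. This is Case 1 of the Master Theorem (c < log_b(a), work dominated by leaves), giving O(n^(log_5 4)).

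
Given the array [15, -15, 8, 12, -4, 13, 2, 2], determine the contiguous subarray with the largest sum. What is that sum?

Using Kadane's algorithm on [15, -15, 8, 12, -4, 13, 2, 2]:

Scanning through the array:
Position 1 (value -15): max_ending_here = 0, max_so_far = 15
Position 2 (value 8): max_ending_here = 8, max_so_far = 15
Position 3 (value 12): max_ending_here = 20, max_so_far = 20
Position 4 (value -4): max_ending_here = 16, max_so_far = 20
Position 5 (value 13): max_ending_here = 29, max_so_far = 29
Position 6 (value 2): max_ending_here = 31, max_so_far = 31
Position 7 (value 2): max_ending_here = 33, max_so_far = 33

Maximum subarray: [15, -15, 8, 12, -4, 13, 2, 2]
Maximum sum: 33

The maximum subarray is [15, -15, 8, 12, -4, 13, 2, 2] with sum 33. This subarray runs from index 0 to index 7.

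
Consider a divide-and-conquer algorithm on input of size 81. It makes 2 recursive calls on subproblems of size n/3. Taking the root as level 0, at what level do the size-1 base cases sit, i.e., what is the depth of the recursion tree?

For divide and conquer with division factor 3:

Problem sizes at each level:
Level 0: 81
Level 1: 27
Level 2: 9
Level 3: 3
Level 4: 1

The root is level 0 and the size-1 base case is level 4 (the tree spans levels 0 through 4, i.e. 5 levels counting the root), so the depth is the number of divisions: log_3(81) = 4

The recursion tree depth is log_3(81) = 4. At each level, the problem size is divided by 3, so it takes 4 divisions to reduce to a base case of size 1. The algorithm makes 2 recursive calls at each level.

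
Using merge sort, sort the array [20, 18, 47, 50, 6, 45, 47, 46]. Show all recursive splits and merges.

Merge sort trace:

Split: [20, 18, 47, 50, 6, 45, 47, 46] -> [20, 18, 47, 50] and [6, 45, 47, 46]
  Split: [20, 18, 47, 50] -> [20, 18] and [47, 50]
    Split: [20, 18] -> [20] and [18]
    Merge: [20] + [18] -> [18, 20]
    Split: [47, 50] -> [47] and [50]
    Merge: [47] + [50] -> [47, 50]
  Merge: [18, 20] + [47, 50] -> [18, 20, 47, 50]
  Split: [6, 45, 47, 46] -> [6, 45] and [47, 46]
    Split: [6, 45] -> [6] and [45]
    Merge: [6] + [45] -> [6, 45]
    Split: [47, 46] -> [47] and [46]
    Merge: [47] + [46] -> [46, 47]
  Merge: [6, 45] + [46, 47] -> [6, 45, 46, 47]
Merge: [18, 20, 47, 50] + [6, 45, 46, 47] -> [6, 18, 20, 45, 46, 47, 47, 50]

Final sorted array: [6, 18, 20, 45, 46, 47, 47, 50]

The merge sort proceeds by recursively splitting the array and merging sorted halves.
After all merges, the sorted array is [6, 18, 20, 45, 46, 47, 47, 50].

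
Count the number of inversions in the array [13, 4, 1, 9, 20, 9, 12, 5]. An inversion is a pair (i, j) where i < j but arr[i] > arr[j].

Finding inversions in [13, 4, 1, 9, 20, 9, 12, 5]:

(0, 1): arr[0]=13 > arr[1]=4
(0, 2): arr[0]=13 > arr[2]=1
(0, 3): arr[0]=13 > arr[3]=9
(0, 5): arr[0]=13 > arr[5]=9
(0, 6): arr[0]=13 > arr[6]=12
(0, 7): arr[0]=13 > arr[7]=5
(1, 2): arr[1]=4 > arr[2]=1
(3, 7): arr[3]=9 > arr[7]=5
(4, 5): arr[4]=20 > arr[5]=9
(4, 6): arr[4]=20 > arr[6]=12
(4, 7): arr[4]=20 > arr[7]=5
(5, 7): arr[5]=9 > arr[7]=5
(6, 7): arr[6]=12 > arr[7]=5

Total inversions: 13

The array has 13 inversion(s): (0,1), (0,2), (0,3), (0,5), (0,6), (0,7), (1,2), (3,7), (4,5), (4,6), (4,7), (5,7), (6,7). Each pair (i,j) satisfies i < j and arr[i] > arr[j].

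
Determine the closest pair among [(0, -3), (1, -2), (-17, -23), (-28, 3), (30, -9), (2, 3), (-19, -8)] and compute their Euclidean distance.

Computing all pairwise distances among 7 points:

d((0, -3), (1, -2)) = 1.4142 <-- minimum
d((0, -3), (-17, -23)) = 26.2488
d((0, -3), (-28, 3)) = 28.6356
d((0, -3), (30, -9)) = 30.5941
d((0, -3), (2, 3)) = 6.3246
d((0, -3), (-19, -8)) = 19.6469
d((1, -2), (-17, -23)) = 27.6586
d((1, -2), (-28, 3)) = 29.4279
d((1, -2), (30, -9)) = 29.8329
d((1, -2), (2, 3)) = 5.099
d((1, -2), (-19, -8)) = 20.8806
d((-17, -23), (-28, 3)) = 28.2312
d((-17, -23), (30, -9)) = 49.0408
d((-17, -23), (2, 3)) = 32.2025
d((-17, -23), (-19, -8)) = 15.1327
d((-28, 3), (30, -9)) = 59.2284
d((-28, 3), (2, 3)) = 30.0
d((-28, 3), (-19, -8)) = 14.2127
d((30, -9), (2, 3)) = 30.4631
d((30, -9), (-19, -8)) = 49.0102
d((2, 3), (-19, -8)) = 23.7065

Closest pair: (0, -3) and (1, -2) with distance 1.4142

The closest pair is (0, -3) and (1, -2) with Euclidean distance 1.4142. For 7 points, brute-force pairwise comparison is shown above. For large n, the divide-and-conquer algorithm (sort by x, recurse on halves, check the dividing strip) achieves O(n log n).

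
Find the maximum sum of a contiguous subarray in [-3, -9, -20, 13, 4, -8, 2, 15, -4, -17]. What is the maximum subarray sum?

Using Kadane's algorithm on [-3, -9, -20, 13, 4, -8, 2, 15, -4, -17]:

Scanning through the array:
Position 1 (value -9): max_ending_here = -9, max_so_far = -3
Position 2 (value -20): max_ending_here = -20, max_so_far = -3
Position 3 (value 13): max_ending_here = 13, max_so_far = 13
Position 4 (value 4): max_ending_here = 17, max_so_far = 17
Position 5 (value -8): max_ending_here = 9, max_so_far = 17
Position 6 (value 2): max_ending_here = 11, max_so_far = 17
Position 7 (value 15): max_ending_here = 26, max_so_far = 26
Position 8 (value -4): max_ending_here = 22, max_so_far = 26
Position 9 (value -17): max_ending_here = 5, max_so_far = 26

Maximum subarray: [13, 4, -8, 2, 15]
Maximum sum: 26

The maximum subarray is [13, 4, -8, 2, 15] with sum 26. This subarray runs from index 3 to index 7.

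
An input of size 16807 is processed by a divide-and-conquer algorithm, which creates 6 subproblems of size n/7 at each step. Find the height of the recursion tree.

For divide and conquer with division factor 7:

Problem sizes at each level:
Level 0: 16807
Level 1: 2401
Level 2: 343
Level 3: 49
Level 4: 7
Level 5: 1

The root is level 0 and the size-1 base case is level 5 (the tree spans levels 0 through 5, i.e. 6 levels counting the root), so the depth is the number of divisions: log_7(16807) = 5

The recursion tree depth is log_7(16807) = 5. At each level, the problem size is divided by 7, so it takes 5 divisions to reduce to a base case of size 1. The algorithm makes 6 recursive calls at each level.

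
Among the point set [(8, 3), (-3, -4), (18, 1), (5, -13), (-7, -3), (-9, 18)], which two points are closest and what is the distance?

Computing all pairwise distances among 6 points:

d((8, 3), (-3, -4)) = 13.0384
d((8, 3), (18, 1)) = 10.198
d((8, 3), (5, -13)) = 16.2788
d((8, 3), (-7, -3)) = 16.1555
d((8, 3), (-9, 18)) = 22.6716
d((-3, -4), (18, 1)) = 21.587
d((-3, -4), (5, -13)) = 12.0416
d((-3, -4), (-7, -3)) = 4.1231 <-- minimum
d((-3, -4), (-9, 18)) = 22.8035
d((18, 1), (5, -13)) = 19.105
d((18, 1), (-7, -3)) = 25.318
d((18, 1), (-9, 18)) = 31.9061
d((5, -13), (-7, -3)) = 15.6205
d((5, -13), (-9, 18)) = 34.0147
d((-7, -3), (-9, 18)) = 21.095

Closest pair: (-3, -4) and (-7, -3) with distance 4.1231

The closest pair is (-3, -4) and (-7, -3) with Euclidean distance 4.1231. For 6 points, brute-force pairwise comparison is shown above. For large n, the divide-and-conquer algorithm (sort by x, recurse on halves, check the dividing strip) achieves O(n log n).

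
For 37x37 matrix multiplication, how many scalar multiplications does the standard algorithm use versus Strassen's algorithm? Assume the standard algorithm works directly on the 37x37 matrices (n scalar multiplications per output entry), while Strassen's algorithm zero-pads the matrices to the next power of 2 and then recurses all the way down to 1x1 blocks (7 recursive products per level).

Matrix multiplication for 37x37 matrices:

Strassen's algorithm requires power-of-2 dimensions. Pad 37x37 to 64x64 (next power of 2).

Standard algorithm: 37^3 = 50653 multiplications
Strassen's algorithm: 7^(log2(64)) = 7^6 = 117649 multiplications
Difference: 50653 - 117649 = -66996 (Strassen uses MORE here due to padding overhead — for small or just-over-power-of-2 n, padding can outweigh the per-level savings)

Standard: 50653 multiplications (37^3). Strassen: 117649 multiplications (7^6, after padding to 64x64). Strassen reduces 8 recursive multiplications to 7 at each level.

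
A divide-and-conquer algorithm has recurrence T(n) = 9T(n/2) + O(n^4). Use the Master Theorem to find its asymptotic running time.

Master Theorem for T(n) = 9T(n/2) + O(n^4):

a = 9, b = 2, c = 4
log_b(a) = log_2(9) = 3.1699

Case 3: c = 4 > log_2(9) = 3.1699
T(n) = O(n^4) = O(n^4)

For T(n) = 9T(n/2) + O(n^4): log_2(9) = 3.1699. This is Case 3 of the Master Theorem (c > log_b(a), work dominated by root), giving O(n^4).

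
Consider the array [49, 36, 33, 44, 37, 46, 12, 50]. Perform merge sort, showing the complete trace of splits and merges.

Merge sort trace:

Split: [49, 36, 33, 44, 37, 46, 12, 50] -> [49, 36, 33, 44] and [37, 46, 12, 50]
  Split: [49, 36, 33, 44] -> [49, 36] and [33, 44]
    Split: [49, 36] -> [49] and [36]
    Merge: [49] + [36] -> [36, 49]
    Split: [33, 44] -> [33] and [44]
    Merge: [33] + [44] -> [33, 44]
  Merge: [36, 49] + [33, 44] -> [33, 36, 44, 49]
  Split: [37, 46, 12, 50] -> [37, 46] and [12, 50]
    Split: [37, 46] -> [37] and [46]
    Merge: [37] + [46] -> [37, 46]
    Split: [12, 50] -> [12] and [50]
    Merge: [12] + [50] -> [12, 50]
  Merge: [37, 46] + [12, 50] -> [12, 37, 46, 50]
Merge: [33, 36, 44, 49] + [12, 37, 46, 50] -> [12, 33, 36, 37, 44, 46, 49, 50]

Final sorted array: [12, 33, 36, 37, 44, 46, 49, 50]

The merge sort proceeds by recursively splitting the array and merging sorted halves.
After all merges, the sorted array is [12, 33, 36, 37, 44, 46, 49, 50].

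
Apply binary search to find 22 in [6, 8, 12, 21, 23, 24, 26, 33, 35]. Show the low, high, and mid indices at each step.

Binary search for 22 in [6, 8, 12, 21, 23, 24, 26, 33, 35]:

lo=0, hi=8, mid=4, arr[mid]=23 -> 23 > 22, search left half
lo=0, hi=3, mid=1, arr[mid]=8 -> 8 < 22, search right half
lo=2, hi=3, mid=2, arr[mid]=12 -> 12 < 22, search right half
lo=3, hi=3, mid=3, arr[mid]=21 -> 21 < 22, search right half
lo=4 > hi=3, target 22 not found

Binary search determines that 22 is not in the array after 4 comparisons. The search space was exhausted without finding the target.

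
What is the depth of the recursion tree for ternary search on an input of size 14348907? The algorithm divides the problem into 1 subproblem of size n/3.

For divide and conquer with division factor 3:

Problem sizes at each level:
Level 0: 14348907
Level 1: 4782969
Level 2: 1594323
Level 3: 531441
Level 4: 177147
Level 5: 59049
Level 6: 19683
Level 7: 6561
Level 8: 2187
Level 9: 729
Level 10: 243
Level 11: 81
Level 12: 27
Level 13: 9
Level 14: 3
Level 15: 1

The root is level 0 and the size-1 base case is level 15 (the tree spans levels 0 through 15, i.e. 16 levels counting the root), so the depth is the number of divisions: log_3(14348907) = 15

The recursion tree depth is log_3(14348907) = 15. At each level, the problem size is divided by 3, so it takes 15 divisions to reduce to a base case of size 1. The algorithm makes 1 recursive call at each level.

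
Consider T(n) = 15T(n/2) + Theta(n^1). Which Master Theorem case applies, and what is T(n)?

Master Theorem for T(n) = 15T(n/2) + O(n^1):

a = 15, b = 2, c = 1
log_b(a) = log_2(15) = 3.9069

Case 1: c = 1 < log_2(15) = 3.9069
T(n) = O(n^(log_2 15))

For T(n) = 15T(n/2) + O(n^1): log_2(15) = 3.9069. This is Case 1 of the Master Theorem (c < log_b(a), work dominated by leaves), giving O(n^(log_2 15)).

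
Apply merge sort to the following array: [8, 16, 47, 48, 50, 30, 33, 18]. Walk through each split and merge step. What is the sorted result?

Merge sort trace:

Split: [8, 16, 47, 48, 50, 30, 33, 18] -> [8, 16, 47, 48] and [50, 30, 33, 18]
  Split: [8, 16, 47, 48] -> [8, 16] and [47, 48]
    Split: [8, 16] -> [8] and [16]
    Merge: [8] + [16] -> [8, 16]
    Split: [47, 48] -> [47] and [48]
    Merge: [47] + [48] -> [47, 48]
  Merge: [8, 16] + [47, 48] -> [8, 16, 47, 48]
  Split: [50, 30, 33, 18] -> [50, 30] and [33, 18]
    Split: [50, 30] -> [50] and [30]
    Merge: [50] + [30] -> [30, 50]
    Split: [33, 18] -> [33] and [18]
    Merge: [33] + [18] -> [18, 33]
  Merge: [30, 50] + [18, 33] -> [18, 30, 33, 50]
Merge: [8, 16, 47, 48] + [18, 30, 33, 50] -> [8, 16, 18, 30, 33, 47, 48, 50]

Final sorted array: [8, 16, 18, 30, 33, 47, 48, 50]

The merge sort proceeds by recursively splitting the array and merging sorted halves.
After all merges, the sorted array is [8, 16, 18, 30, 33, 47, 48, 50].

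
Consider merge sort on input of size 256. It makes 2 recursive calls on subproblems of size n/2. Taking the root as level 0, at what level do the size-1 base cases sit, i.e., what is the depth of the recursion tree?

For divide and conquer with division factor 2:

Problem sizes at each level:
Level 0: 256
Level 1: 128
Level 2: 64
Level 3: 32
Level 4: 16
Level 5: 8
Level 6: 4
Level 7: 2
Level 8: 1

The root is level 0 and the size-1 base case is level 8 (the tree spans levels 0 through 8, i.e. 9 levels counting the root), so the depth is the number of divisions: log_2(256) = 8

The recursion tree depth is log_2(256) = 8. At each level, the problem size is divided by 2, so it takes 8 divisions to reduce to a base case of size 1. The algorithm makes 2 recursive calls at each level.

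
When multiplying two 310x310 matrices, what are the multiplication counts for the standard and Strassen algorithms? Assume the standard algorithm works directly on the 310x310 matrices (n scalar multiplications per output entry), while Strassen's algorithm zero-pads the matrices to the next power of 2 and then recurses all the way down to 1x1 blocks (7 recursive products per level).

Matrix multiplication for 310x310 matrices:

Strassen's algorithm requires power-of-2 dimensions. Pad 310x310 to 512x512 (next power of 2).

Standard algorithm: 310^3 = 29791000 multiplications
Strassen's algorithm: 7^(log2(512)) = 7^9 = 40353607 multiplications
Difference: 29791000 - 40353607 = -10562607 (Strassen uses MORE here due to padding overhead — for small or just-over-power-of-2 n, padding can outweigh the per-level savings)

Standard: 29791000 multiplications (310^3). Strassen: 40353607 multiplications (7^9, after padding to 512x512). Strassen reduces 8 recursive multiplications to 7 at each level.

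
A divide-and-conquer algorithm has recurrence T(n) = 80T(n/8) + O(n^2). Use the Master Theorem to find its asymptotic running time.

Master Theorem for T(n) = 80T(n/8) + O(n^2):

a = 80, b = 8, c = 2
log_b(a) = log_8(80) = 2.1073

Case 1: c = 2 < log_8(80) = 2.1073
T(n) = O(n^(log_8 80))

For T(n) = 80T(n/8) + O(n^2): log_8(80) = 2.1073. This is Case 1 of the Master Theorem (c < log_b(a), work dominated by leaves), giving O(n^(log_8 80)).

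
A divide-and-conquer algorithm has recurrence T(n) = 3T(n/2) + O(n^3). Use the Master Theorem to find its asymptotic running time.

Master Theorem for T(n) = 3T(n/2) + O(n^3):

a = 3, b = 2, c = 3
log_b(a) = log_2(3) = 1.5850

Case 3: c = 3 > log_2(3) = 1.5850
T(n) = O(n^3) = O(n^3)

For T(n) = 3T(n/2) + O(n^3): log_2(3) = 1.5850. This is Case 3 of the Master Theorem (c > log_b(a), work dominated by root), giving O(n^3).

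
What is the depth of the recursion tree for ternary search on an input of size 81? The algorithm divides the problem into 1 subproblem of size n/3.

For divide and conquer with division factor 3:

Problem sizes at each level:
Level 0: 81
Level 1: 27
Level 2: 9
Level 3: 3
Level 4: 1

The root is level 0 and the size-1 base case is level 4 (the tree spans levels 0 through 4, i.e. 5 levels counting the root), so the depth is the number of divisions: log_3(81) = 4

The recursion tree depth is log_3(81) = 4. At each level, the problem size is divided by 3, so it takes 4 divisions to reduce to a base case of size 1. The algorithm makes 1 recursive call at each level.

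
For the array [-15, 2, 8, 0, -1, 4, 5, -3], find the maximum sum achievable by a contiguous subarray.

Using Kadane's algorithm on [-15, 2, 8, 0, -1, 4, 5, -3]:

Scanning through the array:
Position 1 (value 2): max_ending_here = 2, max_so_far = 2
Position 2 (value 8): max_ending_here = 10, max_so_far = 10
Position 3 (value 0): max_ending_here = 10, max_so_far = 10
Position 4 (value -1): max_ending_here = 9, max_so_far = 10
Position 5 (value 4): max_ending_here = 13, max_so_far = 13
Position 6 (value 5): max_ending_here = 18, max_so_far = 18
Position 7 (value -3): max_ending_here = 15, max_so_far = 18

Maximum subarray: [2, 8, 0, -1, 4, 5]
Maximum sum: 18

The maximum subarray is [2, 8, 0, -1, 4, 5] with sum 18. This subarray runs from index 1 to index 6.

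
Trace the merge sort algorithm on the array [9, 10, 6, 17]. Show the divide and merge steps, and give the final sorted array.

Merge sort trace:

Split: [9, 10, 6, 17] -> [9, 10] and [6, 17]
  Split: [9, 10] -> [9] and [10]
  Merge: [9] + [10] -> [9, 10]
  Split: [6, 17] -> [6] and [17]
  Merge: [6] + [17] -> [6, 17]
Merge: [9, 10] + [6, 17] -> [6, 9, 10, 17]

Final sorted array: [6, 9, 10, 17]

The merge sort proceeds by recursively splitting the array and merging sorted halves.
After all merges, the sorted array is [6, 9, 10, 17].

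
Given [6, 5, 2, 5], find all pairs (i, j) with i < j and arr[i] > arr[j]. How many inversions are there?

Finding inversions in [6, 5, 2, 5]:

(0, 1): arr[0]=6 > arr[1]=5
(0, 2): arr[0]=6 > arr[2]=2
(0, 3): arr[0]=6 > arr[3]=5
(1, 2): arr[1]=5 > arr[2]=2

Total inversions: 4

The array has 4 inversion(s): (0,1), (0,2), (0,3), (1,2). Each pair (i,j) satisfies i < j and arr[i] > arr[j].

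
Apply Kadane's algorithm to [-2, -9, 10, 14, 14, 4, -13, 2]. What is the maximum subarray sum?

Using Kadane's algorithm on [-2, -9, 10, 14, 14, 4, -13, 2]:

Scanning through the array:
Position 1 (value -9): max_ending_here = -9, max_so_far = -2
Position 2 (value 10): max_ending_here = 10, max_so_far = 10
Position 3 (value 14): max_ending_here = 24, max_so_far = 24
Position 4 (value 14): max_ending_here = 38, max_so_far = 38
Position 5 (value 4): max_ending_here = 42, max_so_far = 42
Position 6 (value -13): max_ending_here = 29, max_so_far = 42
Position 7 (value 2): max_ending_here = 31, max_so_far = 42

Maximum subarray: [10, 14, 14, 4]
Maximum sum: 42

The maximum subarray is [10, 14, 14, 4] with sum 42. This subarray runs from index 2 to index 5.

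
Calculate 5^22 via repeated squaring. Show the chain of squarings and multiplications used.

Computing 5^22 by squaring (build up from 5^1; each line after the first costs one multiplication):

5^1 = 5
5^2 = (5^1)^2 = 5^2 = 25
5^4 = (5^2)^2 = 25^2 = 625
5^5 = 5 * 5^4 = 5 * 625 = 3125
5^10 = (5^5)^2 = 3125^2 = 9765625
5^11 = 5 * 5^10 = 5 * 9765625 = 48828125
5^22 = (5^11)^2 = 48828125^2 = 2384185791015625

Result: 2384185791015625
Multiplications needed: 6 (6 lines after 5^1)

5^22 = 2384185791015625. Using exponentiation by squaring, this requires 6 multiplications. The key idea: if the exponent is even, square the half-power; if odd, multiply by the base once.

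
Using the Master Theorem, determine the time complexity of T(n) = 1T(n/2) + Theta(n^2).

Master Theorem for T(n) = 1T(n/2) + O(n^2):

a = 1, b = 2, c = 2
log_b(a) = log_2(1) = 0.0000

Case 3: c = 2 > log_2(1) = 0.0000
T(n) = O(n^2) = O(n^2)

For T(n) = 1T(n/2) + O(n^2): log_2(1) = 0.0000. This is Case 3 of the Master Theorem (c > log_b(a), work dominated by root), giving O(n^2).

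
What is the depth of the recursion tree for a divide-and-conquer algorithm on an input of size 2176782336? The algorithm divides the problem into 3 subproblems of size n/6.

For divide and conquer with division factor 6:

Problem sizes at each level:
Level 0: 2176782336
Level 1: 362797056
Level 2: 60466176
Level 3: 10077696
Level 4: 1679616
Level 5: 279936
Level 6: 46656
Level 7: 7776
Level 8: 1296
Level 9: 216
Level 10: 36
Level 11: 6
Level 12: 1

The root is level 0 and the size-1 base case is level 12 (the tree spans levels 0 through 12, i.e. 13 levels counting the root), so the depth is the number of divisions: log_6(2176782336) = 12

The recursion tree depth is log_6(2176782336) = 12. At each level, the problem size is divided by 6, so it takes 12 divisions to reduce to a base case of size 1. The algorithm makes 3 recursive calls at each level.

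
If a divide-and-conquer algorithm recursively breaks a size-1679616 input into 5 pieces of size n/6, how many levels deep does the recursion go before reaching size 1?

For divide and conquer with division factor 6:

Problem sizes at each level:
Level 0: 1679616
Level 1: 279936
Level 2: 46656
Level 3: 7776
Level 4: 1296
Level 5: 216
Level 6: 36
Level 7: 6
Level 8: 1

The root is level 0 and the size-1 base case is level 8 (the tree spans levels 0 through 8, i.e. 9 levels counting the root), so the depth is the number of divisions: log_6(1679616) = 8

The recursion tree depth is log_6(1679616) = 8. At each level, the problem size is divided by 6, so it takes 8 divisions to reduce to a base case of size 1. The algorithm makes 5 recursive calls at each level.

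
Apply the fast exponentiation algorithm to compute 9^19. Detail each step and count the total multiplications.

Computing 9^19 by squaring (build up from 9^1; each line after the first costs one multiplication):

9^1 = 9
9^2 = (9^1)^2 = 9^2 = 81
9^4 = (9^2)^2 = 81^2 = 6561
9^8 = (9^4)^2 = 6561^2 = 43046721
9^9 = 9 * 9^8 = 9 * 43046721 = 387420489
9^18 = (9^9)^2 = 387420489^2 = 150094635296999121
9^19 = 9 * 9^18 = 9 * 150094635296999121 = 1350851717672992089

Result: 1350851717672992089
Multiplications needed: 6 (6 lines after 9^1)

9^19 = 1350851717672992089. Using exponentiation by squaring, this requires 6 multiplications. The key idea: if the exponent is even, square the half-power; if odd, multiply by the base once.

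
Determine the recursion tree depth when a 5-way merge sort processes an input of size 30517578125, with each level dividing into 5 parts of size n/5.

For divide and conquer with division factor 5:

Problem sizes at each level:
Level 0: 30517578125
Level 1: 6103515625
Level 2: 1220703125
Level 3: 244140625
Level 4: 48828125
Level 5: 9765625
Level 6: 1953125
Level 7: 390625
Level 8: 78125
Level 9: 15625
Level 10: 3125
Level 11: 625
Level 12: 125
Level 13: 25
Level 14: 5
Level 15: 1

The root is level 0 and the size-1 base case is level 15 (the tree spans levels 0 through 15, i.e. 16 levels counting the root), so the depth is the number of divisions: log_5(30517578125) = 15

The recursion tree depth is log_5(30517578125) = 15. At each level, the problem size is divided by 5, so it takes 15 divisions to reduce to a base case of size 1. The algorithm makes 5 recursive calls at each level.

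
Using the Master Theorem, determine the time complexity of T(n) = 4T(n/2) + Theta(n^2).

Master Theorem for T(n) = 4T(n/2) + O(n^2):

a = 4, b = 2, c = 2
log_b(a) = log_2(4) = 2.0000

Case 2: c = 2 = log_2(4) = 2.0000
T(n) = O(n^2 log n) = O(n^2 log n)

For T(n) = 4T(n/2) + O(n^2): log_2(4) = 2.0000. This is Case 2 of the Master Theorem (c = log_b(a), equal work at all levels), giving O(n^2 log n).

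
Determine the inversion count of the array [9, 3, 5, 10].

Finding inversions in [9, 3, 5, 10]:

(0, 1): arr[0]=9 > arr[1]=3
(0, 2): arr[0]=9 > arr[2]=5

Total inversions: 2

The array has 2 inversion(s): (0,1), (0,2). Each pair (i,j) satisfies i < j and arr[i] > arr[j].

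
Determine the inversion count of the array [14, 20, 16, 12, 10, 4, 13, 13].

Finding inversions in [14, 20, 16, 12, 10, 4, 13, 13]:

(0, 3): arr[0]=14 > arr[3]=12
(0, 4): arr[0]=14 > arr[4]=10
(0, 5): arr[0]=14 > arr[5]=4
(0, 6): arr[0]=14 > arr[6]=13
(0, 7): arr[0]=14 > arr[7]=13
(1, 2): arr[1]=20 > arr[2]=16
(1, 3): arr[1]=20 > arr[3]=12
(1, 4): arr[1]=20 > arr[4]=10
(1, 5): arr[1]=20 > arr[5]=4
(1, 6): arr[1]=20 > arr[6]=13
(1, 7): arr[1]=20 > arr[7]=13
(2, 3): arr[2]=16 > arr[3]=12
(2, 4): arr[2]=16 > arr[4]=10
(2, 5): arr[2]=16 > arr[5]=4
(2, 6): arr[2]=16 > arr[6]=13
(2, 7): arr[2]=16 > arr[7]=13
(3, 4): arr[3]=12 > arr[4]=10
(3, 5): arr[3]=12 > arr[5]=4
(4, 5): arr[4]=10 > arr[5]=4

Total inversions: 19

The array has 19 inversion(s): (0,3), (0,4), (0,5), (0,6), (0,7), (1,2), (1,3), (1,4), (1,5), (1,6), (1,7), (2,3), (2,4), (2,5), (2,6), (2,7), (3,4), (3,5), (4,5). Each pair (i,j) satisfies i < j and arr[i] > arr[j].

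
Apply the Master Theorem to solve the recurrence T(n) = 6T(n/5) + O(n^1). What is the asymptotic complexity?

Master Theorem for T(n) = 6T(n/5) + O(n^1):

a = 6, b = 5, c = 1
log_b(a) = log_5(6) = 1.1133

Case 1: c = 1 < log_5(6) = 1.1133
T(n) = O(n^(log_5 6))

For T(n) = 6T(n/5) + O(n^1): log_5(6) = 1.1133. This is Case 1 of the Master Theorem (c < log_b(a), work dominated by leaves), giving O(n^(log_5 6)).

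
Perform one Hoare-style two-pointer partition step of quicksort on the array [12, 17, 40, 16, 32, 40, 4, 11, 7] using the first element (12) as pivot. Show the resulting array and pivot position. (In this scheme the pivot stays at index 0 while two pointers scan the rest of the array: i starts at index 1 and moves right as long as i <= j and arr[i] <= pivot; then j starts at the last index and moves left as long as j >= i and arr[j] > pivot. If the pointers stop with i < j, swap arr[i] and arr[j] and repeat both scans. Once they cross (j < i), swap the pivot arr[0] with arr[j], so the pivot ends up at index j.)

Hoare-style two-pointer partition with pivot = 12:

Initial array: [12, 17, 40, 16, 32, 40, 4, 11, 7]

Pointers start at i = 1, j = 8.
i stops at index 1 (arr[1]=17 > 12), j stops at index 8 (arr[8]=7 <= 12): swap arr[1] and arr[8], array becomes [12, 7, 40, 16, 32, 40, 4, 11, 17]
i stops at index 2 (arr[2]=40 > 12), j stops at index 7 (arr[7]=11 <= 12): swap arr[2] and arr[7], array becomes [12, 7, 11, 16, 32, 40, 4, 40, 17]
i stops at index 3 (arr[3]=16 > 12), j stops at index 6 (arr[6]=4 <= 12): swap arr[3] and arr[6], array becomes [12, 7, 11, 4, 32, 40, 16, 40, 17]
i ends at 4, j ends at 3: the pointers have crossed (j < i), so scanning stops.

Swap pivot arr[0] with arr[3] to place pivot at position 3: [4, 7, 11, 12, 32, 40, 16, 40, 17]
Pivot position: 3

After partitioning with pivot 12, the array becomes [4, 7, 11, 12, 32, 40, 16, 40, 17]. The pivot is placed at index 3. All elements to the left of the pivot are <= 12, and all elements to the right are > 12.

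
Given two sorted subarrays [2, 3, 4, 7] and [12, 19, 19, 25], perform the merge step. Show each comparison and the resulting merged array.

Merging process:

Compare 2 vs 12: take 2 from left. Merged: [2]
Compare 3 vs 12: take 3 from left. Merged: [2, 3]
Compare 4 vs 12: take 4 from left. Merged: [2, 3, 4]
Compare 7 vs 12: take 7 from left. Merged: [2, 3, 4, 7]
Append remaining from right: [12, 19, 19, 25]. Merged: [2, 3, 4, 7, 12, 19, 19, 25]

Final merged array: [2, 3, 4, 7, 12, 19, 19, 25]
Total comparisons: 4

The merged array is [2, 3, 4, 7, 12, 19, 19, 25], requiring 4 comparisons. The merge step runs in O(n) time where n is the total number of elements.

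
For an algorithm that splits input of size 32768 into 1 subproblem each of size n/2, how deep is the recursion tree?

For divide and conquer with division factor 2:

Problem sizes at each level:
Level 0: 32768
Level 1: 16384
Level 2: 8192
Level 3: 4096
Level 4: 2048
Level 5: 1024
Level 6: 512
Level 7: 256
Level 8: 128
Level 9: 64
Level 10: 32
Level 11: 16
Level 12: 8
Level 13: 4
Level 14: 2
Level 15: 1

The root is level 0 and the size-1 base case is level 15 (the tree spans levels 0 through 15, i.e. 16 levels counting the root), so the depth is the number of divisions: log_2(32768) = 15

The recursion tree depth is log_2(32768) = 15. At each level, the problem size is divided by 2, so it takes 15 divisions to reduce to a base case of size 1. The algorithm makes 1 recursive call at each level.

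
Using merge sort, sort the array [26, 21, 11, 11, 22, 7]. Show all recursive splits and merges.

Merge sort trace:

Split: [26, 21, 11, 11, 22, 7] -> [26, 21, 11] and [11, 22, 7]
  Split: [26, 21, 11] -> [26] and [21, 11]
    Split: [21, 11] -> [21] and [11]
    Merge: [21] + [11] -> [11, 21]
  Merge: [26] + [11, 21] -> [11, 21, 26]
  Split: [11, 22, 7] -> [11] and [22, 7]
    Split: [22, 7] -> [22] and [7]
    Merge: [22] + [7] -> [7, 22]
  Merge: [11] + [7, 22] -> [7, 11, 22]
Merge: [11, 21, 26] + [7, 11, 22] -> [7, 11, 11, 21, 22, 26]

Final sorted array: [7, 11, 11, 21, 22, 26]

The merge sort proceeds by recursively splitting the array and merging sorted halves.
After all merges, the sorted array is [7, 11, 11, 21, 22, 26].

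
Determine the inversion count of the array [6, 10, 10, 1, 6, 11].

Finding inversions in [6, 10, 10, 1, 6, 11]:

(0, 3): arr[0]=6 > arr[3]=1
(1, 3): arr[1]=10 > arr[3]=1
(1, 4): arr[1]=10 > arr[4]=6
(2, 3): arr[2]=10 > arr[3]=1
(2, 4): arr[2]=10 > arr[4]=6

Total inversions: 5

The array has 5 inversion(s): (0,3), (1,3), (1,4), (2,3), (2,4). Each pair (i,j) satisfies i < j and arr[i] > arr[j].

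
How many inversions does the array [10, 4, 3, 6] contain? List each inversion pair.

Finding inversions in [10, 4, 3, 6]:

(0, 1): arr[0]=10 > arr[1]=4
(0, 2): arr[0]=10 > arr[2]=3
(0, 3): arr[0]=10 > arr[3]=6
(1, 2): arr[1]=4 > arr[2]=3

Total inversions: 4

The array has 4 inversion(s): (0,1), (0,2), (0,3), (1,2). Each pair (i,j) satisfies i < j and arr[i] > arr[j].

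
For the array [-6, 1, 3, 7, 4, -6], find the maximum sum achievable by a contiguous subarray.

Using Kadane's algorithm on [-6, 1, 3, 7, 4, -6]:

Scanning through the array:
Position 1 (value 1): max_ending_here = 1, max_so_far = 1
Position 2 (value 3): max_ending_here = 4, max_so_far = 4
Position 3 (value 7): max_ending_here = 11, max_so_far = 11
Position 4 (value 4): max_ending_here = 15, max_so_far = 15
Position 5 (value -6): max_ending_here = 9, max_so_far = 15

Maximum subarray: [1, 3, 7, 4]
Maximum sum: 15

The maximum subarray is [1, 3, 7, 4] with sum 15. This subarray runs from index 1 to index 4.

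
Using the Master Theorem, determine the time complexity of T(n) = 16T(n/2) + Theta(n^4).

Master Theorem for T(n) = 16T(n/2) + O(n^4):

a = 16, b = 2, c = 4
log_b(a) = log_2(16) = 4.0000

Case 2: c = 4 = log_2(16) = 4.0000
T(n) = O(n^4 log n) = O(n^4 log n)

For T(n) = 16T(n/2) + O(n^4): log_2(16) = 4.0000. This is Case 2 of the Master Theorem (c = log_b(a), equal work at all levels), giving O(n^4 log n).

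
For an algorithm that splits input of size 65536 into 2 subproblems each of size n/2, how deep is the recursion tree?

For divide and conquer with division factor 2:

Problem sizes at each level:
Level 0: 65536
Level 1: 32768
Level 2: 16384
Level 3: 8192
Level 4: 4096
Level 5: 2048
Level 6: 1024
Level 7: 512
Level 8: 256
Level 9: 128
Level 10: 64
Level 11: 32
Level 12: 16
Level 13: 8
Level 14: 4
Level 15: 2
Level 16: 1

The root is level 0 and the size-1 base case is level 16 (the tree spans levels 0 through 16, i.e. 17 levels counting the root), so the depth is the number of divisions: log_2(65536) = 16

The recursion tree depth is log_2(65536) = 16. At each level, the problem size is divided by 2, so it takes 16 divisions to reduce to a base case of size 1. The algorithm makes 2 recursive calls at each level.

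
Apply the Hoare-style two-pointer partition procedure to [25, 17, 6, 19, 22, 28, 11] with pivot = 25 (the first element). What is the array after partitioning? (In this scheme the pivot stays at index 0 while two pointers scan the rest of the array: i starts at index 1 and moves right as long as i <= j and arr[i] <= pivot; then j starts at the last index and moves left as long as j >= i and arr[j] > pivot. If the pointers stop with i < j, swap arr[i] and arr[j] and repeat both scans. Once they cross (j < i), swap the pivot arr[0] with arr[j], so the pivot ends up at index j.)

Hoare-style two-pointer partition with pivot = 25:

Initial array: [25, 17, 6, 19, 22, 28, 11]

Pointers start at i = 1, j = 6.
i stops at index 5 (arr[5]=28 > 25), j stops at index 6 (arr[6]=11 <= 25): swap arr[5] and arr[6], array becomes [25, 17, 6, 19, 22, 11, 28]
i ends at 6, j ends at 5: the pointers have crossed (j < i), so scanning stops.

Swap pivot arr[0] with arr[5] to place pivot at position 5: [11, 17, 6, 19, 22, 25, 28]
Pivot position: 5

After partitioning with pivot 25, the array becomes [11, 17, 6, 19, 22, 25, 28]. The pivot is placed at index 5. All elements to the left of the pivot are <= 25, and all elements to the right are > 25.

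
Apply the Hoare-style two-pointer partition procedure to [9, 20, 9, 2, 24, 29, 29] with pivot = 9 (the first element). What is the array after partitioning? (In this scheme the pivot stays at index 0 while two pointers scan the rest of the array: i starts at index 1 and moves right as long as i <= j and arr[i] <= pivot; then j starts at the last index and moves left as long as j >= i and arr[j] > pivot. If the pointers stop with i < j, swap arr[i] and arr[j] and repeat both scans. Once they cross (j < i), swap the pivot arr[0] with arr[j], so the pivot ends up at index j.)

Hoare-style two-pointer partition with pivot = 9:

Initial array: [9, 20, 9, 2, 24, 29, 29]

Pointers start at i = 1, j = 6.
i stops at index 1 (arr[1]=20 > 9), j stops at index 3 (arr[3]=2 <= 9): swap arr[1] and arr[3], array becomes [9, 2, 9, 20, 24, 29, 29]
i ends at 3, j ends at 2: the pointers have crossed (j < i), so scanning stops.

Swap pivot arr[0] with arr[2] to place pivot at position 2: [9, 2, 9, 20, 24, 29, 29]
Pivot position: 2

After partitioning with pivot 9, the array becomes [9, 2, 9, 20, 24, 29, 29]. The pivot is placed at index 2. All elements to the left of the pivot are <= 9, and all elements to the right are > 9.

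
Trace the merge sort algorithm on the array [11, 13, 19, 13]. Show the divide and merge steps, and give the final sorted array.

Merge sort trace:

Split: [11, 13, 19, 13] -> [11, 13] and [19, 13]
  Split: [11, 13] -> [11] and [13]
  Merge: [11] + [13] -> [11, 13]
  Split: [19, 13] -> [19] and [13]
  Merge: [19] + [13] -> [13, 19]
Merge: [11, 13] + [13, 19] -> [11, 13, 13, 19]

Final sorted array: [11, 13, 13, 19]

The merge sort proceeds by recursively splitting the array and merging sorted halves.
After all merges, the sorted array is [11, 13, 13, 19].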